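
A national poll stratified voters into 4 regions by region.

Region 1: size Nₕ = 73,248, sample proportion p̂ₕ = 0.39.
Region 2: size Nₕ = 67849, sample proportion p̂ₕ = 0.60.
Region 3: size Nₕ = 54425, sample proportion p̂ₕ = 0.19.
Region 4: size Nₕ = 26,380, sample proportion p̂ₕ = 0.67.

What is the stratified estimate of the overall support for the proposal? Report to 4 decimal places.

0.4384

Wₕ = Nₕ/N with N = 221902: 0.3301, 0.3058, 0.2453, 0.1189.
p̂_st = 0.3301·0.39 + 0.3058·0.60 + 0.2453·0.19 + 0.1189·0.67 ≈ 0.438443... → 0.4384.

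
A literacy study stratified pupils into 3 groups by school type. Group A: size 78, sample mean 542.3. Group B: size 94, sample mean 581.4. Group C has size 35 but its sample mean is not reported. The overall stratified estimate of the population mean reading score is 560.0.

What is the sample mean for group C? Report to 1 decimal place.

542.0

N = 78 + 94 + 35 = 207.
Overall total = μ·N = 560.0·207 = 115920.
Subtract the known strata: 78·542.3 + 94·581.4 = 96951.
Remaining total for group C: 115920 − 96951 = 18969.
Divide by its size: 18969 / 35 = 541.971... → 542.0.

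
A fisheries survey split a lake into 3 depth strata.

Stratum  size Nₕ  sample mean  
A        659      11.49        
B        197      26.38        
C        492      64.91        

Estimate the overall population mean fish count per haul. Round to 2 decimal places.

33.16

N = 1348; weights Wₕ = Nₕ/N = (0.4889, 0.1461, 0.3650).
x̄_st = Σ Wₕ·x̄ₕ = 0.4889·11.49 + 0.1461·26.38 + 0.3650·64.91 ≈ 33.1636...
→ 33.16.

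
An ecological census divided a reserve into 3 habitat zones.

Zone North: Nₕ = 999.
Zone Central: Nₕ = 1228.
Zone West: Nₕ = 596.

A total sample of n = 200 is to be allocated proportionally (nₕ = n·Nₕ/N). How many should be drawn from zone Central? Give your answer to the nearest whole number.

N = 999 + 1228 + 596 = 2823.
n_Central = 200·1228/2823 = 87.000... → 87.

87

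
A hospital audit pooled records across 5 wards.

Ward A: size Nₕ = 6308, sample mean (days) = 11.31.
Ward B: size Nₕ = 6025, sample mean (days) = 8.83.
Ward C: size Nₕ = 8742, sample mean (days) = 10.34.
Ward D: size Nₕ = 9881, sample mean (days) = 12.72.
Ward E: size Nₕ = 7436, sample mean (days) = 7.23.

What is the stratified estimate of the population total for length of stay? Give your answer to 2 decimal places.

Population total = Σ Nₕ·x̄ₕ (each stratum's size times its mean).
6308·11.31 + 6025·8.83 + 8742·10.34 + 9881·12.72 + 7436·7.23 = 71343.48 + 53200.75 + 90392.28 + 125686.32 + 53762.28 = 394385.11.

394385.11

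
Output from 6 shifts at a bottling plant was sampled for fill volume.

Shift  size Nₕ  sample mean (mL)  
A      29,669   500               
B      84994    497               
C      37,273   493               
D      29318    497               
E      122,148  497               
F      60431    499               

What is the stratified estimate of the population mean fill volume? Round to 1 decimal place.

N = 29669 + 84994 + 37273 + 29318 + 122148 + 60431 = 363833.
The stratified mean weights each stratum mean by its population share Nₕ/N.
Σ Nₕx̄ₕ = 29669·500 + 84994·497 + 37273·493 + 29318·497 + 122148·497 + 60431·499 = 14834500 + 42242018 + 18375589 + 14571046 + 60707556 + 30155069 = 180885778.
Divide by N: 180885778 / 363833 = 497.167... → 497.2.

497.2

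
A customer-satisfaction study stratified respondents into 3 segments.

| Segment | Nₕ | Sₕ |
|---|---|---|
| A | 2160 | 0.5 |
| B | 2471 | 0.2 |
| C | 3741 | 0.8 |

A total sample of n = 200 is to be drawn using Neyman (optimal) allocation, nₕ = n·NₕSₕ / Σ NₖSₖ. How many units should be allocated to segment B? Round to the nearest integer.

Σ NₕSₕ = 2160·0.5 + 2471·0.2 + 3741·0.8 = 4567.
Share for B: 494.2/4567 = 0.10821.
n_B = 200 × 0.10821 = 21.642... → 22.

22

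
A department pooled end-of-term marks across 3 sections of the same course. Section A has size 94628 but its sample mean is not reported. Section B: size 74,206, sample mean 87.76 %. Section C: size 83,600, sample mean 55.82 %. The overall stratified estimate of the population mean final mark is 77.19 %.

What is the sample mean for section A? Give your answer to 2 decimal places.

87.78

Σ Nₕx̄ₕ = N·μ, so 94628·x̄_A = 252434·77.19 − (74206·87.76 + 83600·55.82).
= 19485380.46 − 11178870.56 = 8306509.9.
x̄_A = 8306509.9 / 94628 = 87.7807... → 87.78.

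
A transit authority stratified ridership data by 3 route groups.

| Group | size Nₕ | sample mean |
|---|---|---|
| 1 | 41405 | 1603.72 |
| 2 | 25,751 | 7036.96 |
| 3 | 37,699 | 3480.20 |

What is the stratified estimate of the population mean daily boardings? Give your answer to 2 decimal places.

N = 104855; weights Wₕ = Nₕ/N = (0.3949, 0.2456, 0.3595).
x̄_st = Σ Wₕ·x̄ₕ = 0.3949·1603.72 + 0.2456·7036.96 + 0.3595·3480.20 ≈ 3612.7113...
→ 3612.71.

3612.71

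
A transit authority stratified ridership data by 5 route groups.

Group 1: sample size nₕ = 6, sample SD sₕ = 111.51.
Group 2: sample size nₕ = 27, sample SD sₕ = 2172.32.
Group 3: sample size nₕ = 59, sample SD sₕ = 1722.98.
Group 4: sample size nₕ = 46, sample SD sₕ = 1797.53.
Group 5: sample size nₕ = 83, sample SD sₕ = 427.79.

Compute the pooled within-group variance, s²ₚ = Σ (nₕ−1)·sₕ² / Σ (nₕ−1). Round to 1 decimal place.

1: (6−1)·111.51² = 5·12434.4801 = 62172.4005
2: (27−1)·2172.32² = 26·4718974.1824 = 122693328.7424
3: (59−1)·1722.98² = 58·2968660.0804 = 172182284.6632
4: (46−1)·1797.53² = 45·3231114.1009 = 145400134.5405
5: (83−1)·427.79² = 82·183004.2841 = 15006351.2962
Numerator = 455344271.6428; denominator = Σ(nₕ−1) = 216.
s²ₚ = 455344271.6428/216 = 2108075.332... → 2108075.3.

2108075.3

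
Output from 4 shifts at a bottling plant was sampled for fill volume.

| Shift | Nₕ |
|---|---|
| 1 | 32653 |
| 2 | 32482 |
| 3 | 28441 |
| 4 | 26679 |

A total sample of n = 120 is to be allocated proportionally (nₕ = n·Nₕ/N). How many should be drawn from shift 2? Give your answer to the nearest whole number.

N = 32653 + 32482 + 28441 + 26679 = 120255.
n_2 = 120·32482/120255 = 32.413... → 32.

32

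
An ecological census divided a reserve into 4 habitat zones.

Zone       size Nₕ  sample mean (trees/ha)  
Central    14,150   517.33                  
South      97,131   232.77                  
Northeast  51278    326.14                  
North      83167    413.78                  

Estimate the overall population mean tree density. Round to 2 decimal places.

329.90

x̄_st = (Σ Nₕx̄ₕ) / (Σ Nₕ) = (14150·517.33 + 97131·232.77 + 51278·326.14 + 83167·413.78) / 245726
= 81066050.55 / 245726 = 329.9042... → 329.90.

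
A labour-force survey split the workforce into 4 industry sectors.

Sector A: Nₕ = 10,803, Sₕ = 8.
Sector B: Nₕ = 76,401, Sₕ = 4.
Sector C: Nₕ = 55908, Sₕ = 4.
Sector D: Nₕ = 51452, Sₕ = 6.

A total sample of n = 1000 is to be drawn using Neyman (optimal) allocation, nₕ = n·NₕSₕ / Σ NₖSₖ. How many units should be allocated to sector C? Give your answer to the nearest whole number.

A: NₕSₕ = 10803·8 = 86424
B: NₕSₕ = 76401·4 = 305604
C: NₕSₕ = 55908·4 = 223632
D: NₕSₕ = 51452·6 = 308712
Σ NₕSₕ = 924372.
n_C = 1000·223632/924372 = 241.929... → 242.

242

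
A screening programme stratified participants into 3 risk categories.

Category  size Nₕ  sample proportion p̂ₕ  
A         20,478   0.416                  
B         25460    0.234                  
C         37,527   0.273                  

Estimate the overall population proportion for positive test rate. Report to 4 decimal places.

0.2962

Wₕ = Nₕ/N with N = 83465: 0.2453, 0.3050, 0.4496.
p̂_st = 0.2453·0.416 + 0.3050·0.234 + 0.4496·0.273 ≈ 0.296188... → 0.2962.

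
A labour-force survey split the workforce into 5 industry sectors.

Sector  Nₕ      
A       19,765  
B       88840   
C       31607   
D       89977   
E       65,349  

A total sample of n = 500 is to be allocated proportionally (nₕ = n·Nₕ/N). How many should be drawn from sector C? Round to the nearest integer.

53

Share of sector C = 31607/295538 = 0.10695.
Allocate 500 × 0.10695 = 53.474... → 53.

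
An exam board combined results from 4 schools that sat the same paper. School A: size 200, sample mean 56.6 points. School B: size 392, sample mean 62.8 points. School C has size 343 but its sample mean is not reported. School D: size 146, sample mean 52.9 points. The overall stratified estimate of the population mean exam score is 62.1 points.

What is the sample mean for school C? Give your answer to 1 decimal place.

Σ Nₕx̄ₕ = N·μ, so 343·x̄_C = 1081·62.1 − (200·56.6 + 392·62.8 + 146·52.9).
= 67130.1 − 43661 = 23469.1.
x̄_C = 23469.1 / 343 = 68.423... → 68.4.

68.4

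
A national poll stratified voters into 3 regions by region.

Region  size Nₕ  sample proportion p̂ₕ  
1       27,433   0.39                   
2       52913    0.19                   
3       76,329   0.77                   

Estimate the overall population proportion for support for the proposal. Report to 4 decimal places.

N = 27433 + 52913 + 76329 = 156675.
Overall proportion = Σ (Nₕ/N)·p̂ₕ.
Σ Nₕp̂ₕ = 10698.87 + 10053.47 + 58773.33 = 79525.67.
79525.67 / 156675 = 0.507584... → 0.5076.

0.5076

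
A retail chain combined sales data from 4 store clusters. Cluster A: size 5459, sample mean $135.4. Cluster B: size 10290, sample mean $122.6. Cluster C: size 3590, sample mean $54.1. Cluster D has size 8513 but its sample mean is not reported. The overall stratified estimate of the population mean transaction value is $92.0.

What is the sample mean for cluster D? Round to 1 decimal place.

43.2

N = 5459 + 10290 + 3590 + 8513 = 27852.
Overall total = μ·N = 92.0·27852 = 2562384.
Subtract the known strata: 5459·135.4 + 10290·122.6 + 3590·54.1 = 2194921.6.
Remaining total for cluster D: 2562384 − 2194921.6 = 367462.4.
Divide by its size: 367462.4 / 8513 = 43.165... → 43.2.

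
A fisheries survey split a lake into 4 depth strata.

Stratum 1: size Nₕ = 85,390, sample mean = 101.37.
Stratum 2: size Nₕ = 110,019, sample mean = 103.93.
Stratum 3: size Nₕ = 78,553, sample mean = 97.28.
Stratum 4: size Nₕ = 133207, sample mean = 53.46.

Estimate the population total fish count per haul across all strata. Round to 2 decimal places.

Estimate total by summing Nₕ·x̄ₕ over strata.
85390·101.37 + 110019·103.93 + 78553·97.28 + 133207·53.46 = 8655984.3 + 11434274.67 + 7641635.84 + 7121246.22 = 34853141.03.

34853141.03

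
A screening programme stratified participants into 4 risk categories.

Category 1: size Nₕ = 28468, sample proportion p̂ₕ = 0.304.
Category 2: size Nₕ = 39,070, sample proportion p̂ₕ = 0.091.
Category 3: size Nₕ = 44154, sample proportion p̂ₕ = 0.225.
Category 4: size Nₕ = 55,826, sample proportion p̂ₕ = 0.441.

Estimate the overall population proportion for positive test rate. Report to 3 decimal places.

0.279

Wₕ = Nₕ/N with N = 167518: 0.1699, 0.2332, 0.2636, 0.3333.
p̂_st = 0.1699·0.304 + 0.2332·0.091 + 0.2636·0.225 + 0.3333·0.441 ≈ 0.27916... → 0.279.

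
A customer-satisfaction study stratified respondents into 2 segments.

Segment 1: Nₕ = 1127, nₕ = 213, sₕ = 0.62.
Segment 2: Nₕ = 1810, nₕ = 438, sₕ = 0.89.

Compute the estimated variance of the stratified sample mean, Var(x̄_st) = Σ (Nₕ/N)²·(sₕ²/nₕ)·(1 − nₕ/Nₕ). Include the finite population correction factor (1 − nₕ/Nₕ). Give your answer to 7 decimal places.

N = 2937; Wₕ = Nₕ/N.
segment 1: (1127/2937)²·0.62²/213·(1 − 213/1127) = 0.0002155093
segment 2: (1810/2937)²·0.89²/438·(1 − 438/1810) = 0.0005206318
Sum = 0.0007361411 → 0.0007361.

0.0007361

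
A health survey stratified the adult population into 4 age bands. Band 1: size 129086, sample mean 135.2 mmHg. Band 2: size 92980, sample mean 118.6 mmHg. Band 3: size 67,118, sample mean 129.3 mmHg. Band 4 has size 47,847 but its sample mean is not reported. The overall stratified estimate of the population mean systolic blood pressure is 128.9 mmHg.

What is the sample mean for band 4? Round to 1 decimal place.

N = 129086 + 92980 + 67118 + 47847 = 337031.
Overall total = μ·N = 128.9·337031 = 43443295.9.
Subtract the known strata: 129086·135.2 + 92980·118.6 + 67118·129.3 = 37158212.6.
Remaining total for band 4: 43443295.9 − 37158212.6 = 6285083.3.
Divide by its size: 6285083.3 / 47847 = 131.358... → 131.4.

131.4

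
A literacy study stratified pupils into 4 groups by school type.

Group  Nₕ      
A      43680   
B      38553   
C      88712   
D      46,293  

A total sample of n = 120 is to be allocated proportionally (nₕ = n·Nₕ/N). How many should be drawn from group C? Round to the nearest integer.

49

N = 43680 + 38553 + 88712 + 46293 = 217238.
n_C = 120·88712/217238 = 49.004... → 49.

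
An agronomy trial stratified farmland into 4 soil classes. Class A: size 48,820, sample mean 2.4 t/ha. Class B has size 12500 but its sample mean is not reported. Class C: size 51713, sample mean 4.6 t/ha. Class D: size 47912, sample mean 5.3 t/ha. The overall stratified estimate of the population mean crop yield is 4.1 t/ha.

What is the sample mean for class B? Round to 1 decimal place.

4.1

Σ Nₕx̄ₕ = N·μ, so 12500·x̄_B = 160945·4.1 − (48820·2.4 + 51713·4.6 + 47912·5.3).
= 659874.5 − 608981.4 = 50893.1.
x̄_B = 50893.1 / 12500 = 4.071... → 4.1.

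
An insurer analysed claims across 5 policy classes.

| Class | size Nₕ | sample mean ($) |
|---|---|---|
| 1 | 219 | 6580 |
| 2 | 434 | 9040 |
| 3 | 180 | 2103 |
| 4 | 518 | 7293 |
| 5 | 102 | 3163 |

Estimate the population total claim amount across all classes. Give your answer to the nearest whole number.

9843320

1: 219·6580 = 1441020
2: 434·9040 = 3923360
3: 180·2103 = 378540
4: 518·7293 = 3777774
5: 102·3163 = 322626
τ̂ = Σ Nₕx̄ₕ = 9843320.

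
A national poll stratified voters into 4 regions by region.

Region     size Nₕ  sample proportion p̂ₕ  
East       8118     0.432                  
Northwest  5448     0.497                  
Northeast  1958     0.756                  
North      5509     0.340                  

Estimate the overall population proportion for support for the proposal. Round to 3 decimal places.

N = 8118 + 5448 + 1958 + 5509 = 21033.
Overall proportion = Σ (Nₕ/N)·p̂ₕ.
Σ Nₕp̂ₕ = 3506.976 + 2707.656 + 1480.248 + 1873.06 = 9567.94.
9567.94 / 21033 = 0.45490... → 0.455.

0.455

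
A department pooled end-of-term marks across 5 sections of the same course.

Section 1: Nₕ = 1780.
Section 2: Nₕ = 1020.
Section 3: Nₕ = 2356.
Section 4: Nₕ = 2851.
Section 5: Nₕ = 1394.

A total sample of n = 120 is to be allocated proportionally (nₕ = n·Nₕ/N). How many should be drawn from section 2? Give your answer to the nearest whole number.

N = 1780 + 1020 + 2356 + 2851 + 1394 = 9401.
n_2 = 120·1020/9401 = 13.020... → 13.

13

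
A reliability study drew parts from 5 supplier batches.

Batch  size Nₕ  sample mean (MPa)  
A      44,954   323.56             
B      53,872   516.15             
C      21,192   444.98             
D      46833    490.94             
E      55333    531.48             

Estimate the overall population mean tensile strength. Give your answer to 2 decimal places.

468.90

N = 44954 + 53872 + 21192 + 46833 + 55333 = 222184.
The stratified mean weights each stratum mean by its population share Nₕ/N.
Σ Nₕx̄ₕ = 44954·323.56 + 53872·516.15 + 21192·444.98 + 46833·490.94 + 55333·531.48 = 14545316.24 + 27806032.8 + 9430016.16 + 22992193.02 + 29408382.84 = 104181941.06.
Divide by N: 104181941.06 / 222184 = 468.8994... → 468.90.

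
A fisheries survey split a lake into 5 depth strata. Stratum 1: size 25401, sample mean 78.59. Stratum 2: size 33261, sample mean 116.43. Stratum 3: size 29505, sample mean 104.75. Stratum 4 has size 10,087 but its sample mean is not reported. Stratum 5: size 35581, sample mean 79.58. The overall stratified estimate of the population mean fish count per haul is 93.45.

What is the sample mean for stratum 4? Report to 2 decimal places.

N = 25401 + 33261 + 29505 + 10087 + 35581 = 133835.
Overall total = μ·N = 93.45·133835 = 12506880.75.
Subtract the known strata: 25401·78.59 + 33261·116.43 + 29505·104.75 + 35581·79.58 = 11791027.55.
Remaining total for stratum 4: 12506880.75 − 11791027.55 = 715853.2.
Divide by its size: 715853.2 / 10087 = 70.9679... → 70.97.

70.97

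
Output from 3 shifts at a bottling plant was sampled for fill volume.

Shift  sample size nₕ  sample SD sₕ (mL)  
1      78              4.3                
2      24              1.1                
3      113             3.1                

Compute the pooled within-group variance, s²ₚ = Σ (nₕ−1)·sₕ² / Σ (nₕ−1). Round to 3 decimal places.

11.924

1: (78−1)·4.3² = 77·18.49 = 1423.73
2: (24−1)·1.1² = 23·1.21 = 27.83
3: (113−1)·3.1² = 112·9.61 = 1076.32
Numerator = 2527.88; denominator = Σ(nₕ−1) = 212.
s²ₚ = 2527.88/212 = 11.92396... → 11.924.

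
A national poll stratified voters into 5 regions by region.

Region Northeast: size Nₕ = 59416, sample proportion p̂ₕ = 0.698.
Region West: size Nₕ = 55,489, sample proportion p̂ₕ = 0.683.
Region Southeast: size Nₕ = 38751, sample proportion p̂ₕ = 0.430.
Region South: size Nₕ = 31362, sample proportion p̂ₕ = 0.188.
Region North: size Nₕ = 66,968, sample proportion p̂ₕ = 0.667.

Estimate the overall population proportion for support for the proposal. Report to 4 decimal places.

0.5818

N = 59416 + 55489 + 38751 + 31362 + 66968 = 251986.
Overall proportion = Σ (Nₕ/N)·p̂ₕ.
Σ Nₕp̂ₕ = 41472.368 + 37898.987 + 16662.93 + 5896.056 + 44667.656 = 146597.997.
146597.997 / 251986 = 0.581770... → 0.5818.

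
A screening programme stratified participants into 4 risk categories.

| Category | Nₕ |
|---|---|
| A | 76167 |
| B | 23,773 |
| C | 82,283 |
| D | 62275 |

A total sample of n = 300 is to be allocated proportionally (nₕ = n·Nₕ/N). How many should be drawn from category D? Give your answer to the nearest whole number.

76

Share of category D = 62275/244498 = 0.25471.
Allocate 300 × 0.25471 = 76.412... → 76.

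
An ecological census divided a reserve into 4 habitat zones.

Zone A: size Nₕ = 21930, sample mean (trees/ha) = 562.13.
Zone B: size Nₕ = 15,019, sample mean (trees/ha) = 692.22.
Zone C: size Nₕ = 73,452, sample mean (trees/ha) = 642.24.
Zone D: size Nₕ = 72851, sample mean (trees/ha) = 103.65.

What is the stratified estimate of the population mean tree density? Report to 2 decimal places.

N = 183252; weights Wₕ = Nₕ/N = (0.1197, 0.0820, 0.4008, 0.3975).
x̄_st = Σ Wₕ·x̄ₕ = 0.1197·562.13 + 0.0820·692.22 + 0.4008·642.24 + 0.3975·103.65 ≈ 422.6354...
→ 422.64.

422.64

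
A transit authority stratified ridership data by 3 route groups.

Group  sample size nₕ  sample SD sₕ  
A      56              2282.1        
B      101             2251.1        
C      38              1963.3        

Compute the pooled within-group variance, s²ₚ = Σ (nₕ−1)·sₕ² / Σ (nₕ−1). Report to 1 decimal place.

4873970.2

Degrees of freedom: 55 + 100 + 37 = 192.
Σ(nₕ−1)sₕ² = 55·5207980.41 + 100·5067451.21 + 37·3854546.89 = 935802278.48.
s²ₚ = 935802278.48 / 192 = 4873970.200... → 4873970.2.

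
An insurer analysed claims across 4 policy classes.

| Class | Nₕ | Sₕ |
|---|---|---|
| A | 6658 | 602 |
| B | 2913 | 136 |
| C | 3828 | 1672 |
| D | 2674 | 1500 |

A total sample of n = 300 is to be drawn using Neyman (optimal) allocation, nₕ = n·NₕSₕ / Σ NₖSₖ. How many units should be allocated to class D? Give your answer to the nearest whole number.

81

A: NₕSₕ = 6658·602 = 4008116
B: NₕSₕ = 2913·136 = 396168
C: NₕSₕ = 3828·1672 = 6400416
D: NₕSₕ = 2674·1500 = 4011000
Σ NₕSₕ = 14815700.
n_D = 300·4011000/14815700 = 81.218... → 81.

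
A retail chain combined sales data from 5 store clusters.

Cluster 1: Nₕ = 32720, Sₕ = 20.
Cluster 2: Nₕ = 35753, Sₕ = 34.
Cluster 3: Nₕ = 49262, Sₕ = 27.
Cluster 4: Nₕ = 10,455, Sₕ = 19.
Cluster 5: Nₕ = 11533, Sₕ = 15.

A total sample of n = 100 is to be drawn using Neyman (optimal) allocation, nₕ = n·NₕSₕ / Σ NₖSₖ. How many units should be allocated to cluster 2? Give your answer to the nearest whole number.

Σ NₕSₕ = 32720·20 + 35753·34 + 49262·27 + 10455·19 + 11533·15 = 3571716.
Share for 2: 1215602/3571716 = 0.34034.
n_2 = 100 × 0.34034 = 34.034... → 34.

34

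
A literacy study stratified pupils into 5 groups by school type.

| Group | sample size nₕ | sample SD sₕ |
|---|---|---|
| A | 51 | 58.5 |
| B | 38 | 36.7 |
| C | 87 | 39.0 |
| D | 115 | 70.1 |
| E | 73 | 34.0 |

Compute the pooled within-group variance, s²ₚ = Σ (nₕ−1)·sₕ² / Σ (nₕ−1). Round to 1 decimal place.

A: (51−1)·58.5² = 50·3422.25 = 171112.5
B: (38−1)·36.7² = 37·1346.89 = 49834.93
C: (87−1)·39.0² = 86·1521 = 130806
D: (115−1)·70.1² = 114·4914.01 = 560197.14
E: (73−1)·34.0² = 72·1156 = 83232
Numerator = 995182.57; denominator = Σ(nₕ−1) = 359.
s²ₚ = 995182.57/359 = 2772.096... → 2772.1.

2772.1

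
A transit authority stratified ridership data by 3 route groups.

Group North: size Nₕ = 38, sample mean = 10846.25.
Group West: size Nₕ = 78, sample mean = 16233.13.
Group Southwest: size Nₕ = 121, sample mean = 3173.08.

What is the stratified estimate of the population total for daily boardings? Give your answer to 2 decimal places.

2062284.32

North: 38·10846.25 = 412157.5
West: 78·16233.13 = 1266184.14
Southwest: 121·3173.08 = 383942.68
τ̂ = Σ Nₕx̄ₕ = 2062284.32.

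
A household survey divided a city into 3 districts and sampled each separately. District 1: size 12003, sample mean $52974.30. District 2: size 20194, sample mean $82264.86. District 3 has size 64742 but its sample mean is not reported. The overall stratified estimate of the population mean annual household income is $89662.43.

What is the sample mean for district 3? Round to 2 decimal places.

98771.73

N = 12003 + 20194 + 64742 = 96939.
Overall total = μ·N = 89662.43·96939 = 8691786301.77.
Subtract the known strata: 12003·52974.30 + 20194·82264.86 = 2297107105.74.
Remaining total for district 3: 8691786301.77 − 2297107105.74 = 6394679196.03.
Divide by its size: 6394679196.03 / 64742 = 98771.7277... → 98771.73.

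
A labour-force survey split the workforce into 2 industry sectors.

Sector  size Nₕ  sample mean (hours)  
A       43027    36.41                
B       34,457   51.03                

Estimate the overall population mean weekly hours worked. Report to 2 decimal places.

42.91

N = 43027 + 34457 = 77484.
The stratified mean weights each stratum mean by its population share Nₕ/N.
Σ Nₕx̄ₕ = 43027·36.41 + 34457·51.03 = 1566613.07 + 1758340.71 = 3324953.78.
Divide by N: 3324953.78 / 77484 = 42.9115... → 42.91.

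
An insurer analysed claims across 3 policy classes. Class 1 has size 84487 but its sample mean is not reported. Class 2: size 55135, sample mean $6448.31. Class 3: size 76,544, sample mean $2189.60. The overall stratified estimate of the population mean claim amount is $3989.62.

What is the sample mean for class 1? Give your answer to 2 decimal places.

4015.91

Σ Nₕx̄ₕ = N·μ, so 84487·x̄_1 = 216166·3989.62 − (55135·6448.31 + 76544·2189.60).
= 862420196.92 − 523128314.25 = 339291882.67.
x̄_1 = 339291882.67 / 84487 = 4015.9064... → 4015.91.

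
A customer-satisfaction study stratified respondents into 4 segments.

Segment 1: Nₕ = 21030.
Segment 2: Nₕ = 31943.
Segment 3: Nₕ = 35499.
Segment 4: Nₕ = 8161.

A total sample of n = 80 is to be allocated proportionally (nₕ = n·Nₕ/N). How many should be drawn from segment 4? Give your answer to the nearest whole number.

Share of segment 4 = 8161/96633 = 0.08445.
Allocate 80 × 0.08445 = 6.756... → 7.

7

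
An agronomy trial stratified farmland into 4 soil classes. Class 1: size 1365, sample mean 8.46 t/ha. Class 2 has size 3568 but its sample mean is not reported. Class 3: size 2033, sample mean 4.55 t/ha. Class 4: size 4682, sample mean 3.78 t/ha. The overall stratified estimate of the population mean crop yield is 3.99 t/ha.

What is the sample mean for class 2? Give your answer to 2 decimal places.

N = 1365 + 3568 + 2033 + 4682 = 11648.
Overall total = μ·N = 3.99·11648 = 46475.52.
Subtract the known strata: 1365·8.46 + 2033·4.55 + 4682·3.78 = 38496.01.
Remaining total for class 2: 46475.52 − 38496.01 = 7979.51.
Divide by its size: 7979.51 / 3568 = 2.2364... → 2.24.

2.24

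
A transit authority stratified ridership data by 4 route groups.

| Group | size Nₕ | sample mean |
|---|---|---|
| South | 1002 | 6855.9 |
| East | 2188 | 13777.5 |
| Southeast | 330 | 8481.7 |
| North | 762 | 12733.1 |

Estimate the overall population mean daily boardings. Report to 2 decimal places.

11563.84

N = 1002 + 2188 + 330 + 762 = 4282.
Weight each subgroup mean by Nₕ/N and sum.
Σ Nₕx̄ₕ = 1002·6855.9 + 2188·13777.5 + 330·8481.7 + 762·12733.1 = 6869611.8 + 30145170 + 2798961 + 9702622.2 = 49516365.
Divide by N: 49516365 / 4282 = 11563.8405... → 11563.84.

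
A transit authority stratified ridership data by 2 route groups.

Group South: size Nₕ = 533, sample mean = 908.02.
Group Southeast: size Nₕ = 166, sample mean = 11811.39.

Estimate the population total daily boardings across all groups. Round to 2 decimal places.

South: 533·908.02 = 483974.66
Southeast: 166·11811.39 = 1960690.74
τ̂ = Σ Nₕx̄ₕ = 2444665.40.

2444665.40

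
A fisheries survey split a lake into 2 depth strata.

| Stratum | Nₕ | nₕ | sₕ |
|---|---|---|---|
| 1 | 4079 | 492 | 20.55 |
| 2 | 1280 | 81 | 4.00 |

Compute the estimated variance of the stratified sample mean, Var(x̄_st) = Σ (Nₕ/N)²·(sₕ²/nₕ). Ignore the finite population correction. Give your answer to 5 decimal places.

0.50855

N = 5359. Term for each stratum: Wₕ²sₕ²/nₕ.
Var(x̄_st) = 0.49727708 + 0.01126905 = 0.50854614 → 0.50855.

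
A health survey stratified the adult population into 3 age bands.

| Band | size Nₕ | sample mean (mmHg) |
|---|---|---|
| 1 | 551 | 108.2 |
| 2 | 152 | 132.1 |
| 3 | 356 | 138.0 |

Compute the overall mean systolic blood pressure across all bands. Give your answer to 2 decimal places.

121.65

x̄_st = (Σ Nₕx̄ₕ) / (Σ Nₕ) = (551·108.2 + 152·132.1 + 356·138.0) / 1059
= 128825.4 / 1059 = 121.6482... → 121.65.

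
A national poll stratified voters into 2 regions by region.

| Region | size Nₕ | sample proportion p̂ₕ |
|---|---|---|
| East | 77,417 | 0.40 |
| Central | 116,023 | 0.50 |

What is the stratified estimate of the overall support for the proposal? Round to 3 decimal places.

N = 77417 + 116023 = 193440.
Overall proportion = Σ (Nₕ/N)·p̂ₕ.
Σ Nₕp̂ₕ = 30966.8 + 58011.5 = 88978.3.
88978.3 / 193440 = 0.45998... → 0.460.

0.460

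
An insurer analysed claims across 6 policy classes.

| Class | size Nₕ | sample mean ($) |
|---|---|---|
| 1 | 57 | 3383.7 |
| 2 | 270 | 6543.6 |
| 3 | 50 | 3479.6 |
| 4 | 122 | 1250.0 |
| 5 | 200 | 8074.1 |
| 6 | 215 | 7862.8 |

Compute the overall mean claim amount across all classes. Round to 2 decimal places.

x̄_st = (Σ Nₕx̄ₕ) / (Σ Nₕ) = (57·3383.7 + 270·6543.6 + 50·3479.6 + 122·1250.0 + 200·8074.1 + 215·7862.8) / 914
= 5591444.9 / 914 = 6117.5546... → 6117.55.

6117.55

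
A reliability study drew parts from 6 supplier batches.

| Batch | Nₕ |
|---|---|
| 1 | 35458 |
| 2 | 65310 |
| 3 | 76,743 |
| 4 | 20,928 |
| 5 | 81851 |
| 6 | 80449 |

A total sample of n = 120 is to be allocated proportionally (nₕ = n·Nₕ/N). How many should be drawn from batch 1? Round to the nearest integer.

12

Share of batch 1 = 35458/360739 = 0.09829.
Allocate 120 × 0.09829 = 11.795... → 12.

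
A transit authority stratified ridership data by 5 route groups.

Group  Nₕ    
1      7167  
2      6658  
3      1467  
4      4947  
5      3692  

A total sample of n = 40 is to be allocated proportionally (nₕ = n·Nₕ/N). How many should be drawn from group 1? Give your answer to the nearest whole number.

12

Share of group 1 = 7167/23931 = 0.29949.
Allocate 40 × 0.29949 = 11.979... → 12.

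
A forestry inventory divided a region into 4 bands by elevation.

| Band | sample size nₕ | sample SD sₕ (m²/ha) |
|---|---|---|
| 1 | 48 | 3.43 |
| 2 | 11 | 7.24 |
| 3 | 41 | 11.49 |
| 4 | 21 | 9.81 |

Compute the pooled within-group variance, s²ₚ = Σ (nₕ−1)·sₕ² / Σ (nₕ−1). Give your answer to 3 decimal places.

1: (48−1)·3.43² = 47·11.7649 = 552.9503
2: (11−1)·7.24² = 10·52.4176 = 524.176
3: (41−1)·11.49² = 40·132.0201 = 5280.804
4: (21−1)·9.81² = 20·96.2361 = 1924.722
Numerator = 8282.6523; denominator = Σ(nₕ−1) = 117.
s²ₚ = 8282.6523/117 = 70.7919 → 70.792.

70.792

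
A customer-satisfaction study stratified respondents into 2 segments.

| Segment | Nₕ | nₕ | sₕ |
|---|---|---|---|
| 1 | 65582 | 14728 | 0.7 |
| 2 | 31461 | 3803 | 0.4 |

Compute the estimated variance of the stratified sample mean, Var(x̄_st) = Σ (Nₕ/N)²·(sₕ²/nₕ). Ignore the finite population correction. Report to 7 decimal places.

N = 97043; Wₕ = Nₕ/N.
segment 1: (65582/97043)²·0.7²/14728 = 0.0000151947
segment 2: (31461/97043)²·0.4²/3803 = 0.0000044219
Sum = 0.0000196167 → 0.0000196.

0.0000196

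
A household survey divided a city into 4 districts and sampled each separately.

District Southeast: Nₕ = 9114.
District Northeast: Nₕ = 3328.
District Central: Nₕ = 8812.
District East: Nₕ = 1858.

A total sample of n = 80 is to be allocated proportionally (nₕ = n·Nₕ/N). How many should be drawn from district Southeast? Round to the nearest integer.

32

Share of district Southeast = 9114/23112 = 0.39434.
Allocate 80 × 0.39434 = 31.547... → 32.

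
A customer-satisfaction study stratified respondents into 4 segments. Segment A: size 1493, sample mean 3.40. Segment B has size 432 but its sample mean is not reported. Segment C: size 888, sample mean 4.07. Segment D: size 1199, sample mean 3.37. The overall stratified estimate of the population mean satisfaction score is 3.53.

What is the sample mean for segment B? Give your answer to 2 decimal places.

N = 1493 + 432 + 888 + 1199 = 4012.
Overall total = μ·N = 3.53·4012 = 14162.36.
Subtract the known strata: 1493·3.40 + 888·4.07 + 1199·3.37 = 12730.99.
Remaining total for segment B: 14162.36 − 12730.99 = 1431.37.
Divide by its size: 1431.37 / 432 = 3.3134... → 3.31.

3.31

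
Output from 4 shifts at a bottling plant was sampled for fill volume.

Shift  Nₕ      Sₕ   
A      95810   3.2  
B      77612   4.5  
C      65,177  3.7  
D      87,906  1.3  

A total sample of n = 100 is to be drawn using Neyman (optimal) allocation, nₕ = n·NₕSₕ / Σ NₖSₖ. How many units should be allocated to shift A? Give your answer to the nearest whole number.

30

A: NₕSₕ = 95810·3.2 = 306592
B: NₕSₕ = 77612·4.5 = 349254
C: NₕSₕ = 65177·3.7 = 241154.9
D: NₕSₕ = 87906·1.3 = 114277.8
Σ NₕSₕ = 1011278.7.
n_A = 100·306592/1011278.7 = 30.317... → 30.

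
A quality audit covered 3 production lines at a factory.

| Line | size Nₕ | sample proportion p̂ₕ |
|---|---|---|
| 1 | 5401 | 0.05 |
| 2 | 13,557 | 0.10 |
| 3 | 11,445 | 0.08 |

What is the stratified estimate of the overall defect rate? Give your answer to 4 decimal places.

N = 5401 + 13557 + 11445 = 30403.
Overall proportion = Σ (Nₕ/N)·p̂ₕ.
Σ Nₕp̂ₕ = 270.05 + 1355.7 + 915.6 = 2541.35.
2541.35 / 30403 = 0.083589... → 0.0836.

0.0836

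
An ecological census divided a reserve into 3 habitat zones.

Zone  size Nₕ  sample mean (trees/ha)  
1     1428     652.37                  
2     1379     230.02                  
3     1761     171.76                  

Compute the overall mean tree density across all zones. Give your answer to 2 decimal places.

339.59

N = 1428 + 1379 + 1761 = 4568.
Overall mean = Σ (Nₕ/N)·x̄ₕ — weight by population share, not a simple average.
Σ Nₕx̄ₕ = 1428·652.37 + 1379·230.02 + 1761·171.76 = 931584.36 + 317197.58 + 302469.36 = 1551251.3.
Divide by N: 1551251.3 / 4568 = 339.5909... → 339.59.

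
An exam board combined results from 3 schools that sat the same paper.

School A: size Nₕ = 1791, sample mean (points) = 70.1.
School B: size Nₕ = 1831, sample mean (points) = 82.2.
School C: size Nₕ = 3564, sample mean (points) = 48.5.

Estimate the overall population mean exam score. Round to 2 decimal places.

x̄_st = (Σ Nₕx̄ₕ) / (Σ Nₕ) = (1791·70.1 + 1831·82.2 + 3564·48.5) / 7186
= 448911.3 / 7186 = 62.4703... → 62.47.

62.47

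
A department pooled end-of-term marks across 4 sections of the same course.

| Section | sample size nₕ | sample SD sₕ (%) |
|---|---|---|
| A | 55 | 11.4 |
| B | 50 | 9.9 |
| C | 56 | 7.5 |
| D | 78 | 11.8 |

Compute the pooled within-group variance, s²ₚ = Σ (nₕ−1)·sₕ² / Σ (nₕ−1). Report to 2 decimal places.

A: (55−1)·11.4² = 54·129.96 = 7017.84
B: (50−1)·9.9² = 49·98.01 = 4802.49
C: (56−1)·7.5² = 55·56.25 = 3093.75
D: (78−1)·11.8² = 77·139.24 = 10721.48
Numerator = 25635.56; denominator = Σ(nₕ−1) = 235.
s²ₚ = 25635.56/235 = 109.0875... → 109.09.

109.09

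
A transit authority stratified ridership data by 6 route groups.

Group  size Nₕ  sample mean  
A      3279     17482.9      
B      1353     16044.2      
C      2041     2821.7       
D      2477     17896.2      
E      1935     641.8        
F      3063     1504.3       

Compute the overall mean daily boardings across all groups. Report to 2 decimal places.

9539.99

x̄_st = (Σ Nₕx̄ₕ) / (Σ Nₕ) = (3279·17482.9 + 1353·16044.2 + 2041·2821.7 + 2477·17896.2 + 1935·641.8 + 3063·1504.3) / 14148
= 134971762.7 / 14148 = 9539.9889... → 9539.99.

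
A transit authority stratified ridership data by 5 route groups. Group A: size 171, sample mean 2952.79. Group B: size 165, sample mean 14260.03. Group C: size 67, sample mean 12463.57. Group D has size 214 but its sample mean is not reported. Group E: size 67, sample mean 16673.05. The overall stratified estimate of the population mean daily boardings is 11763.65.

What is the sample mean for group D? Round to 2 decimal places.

N = 171 + 165 + 67 + 214 + 67 = 684.
Overall total = μ·N = 11763.65·684 = 8046336.6.
Subtract the known strata: 171·2952.79 + 165·14260.03 + 67·12463.57 + 67·16673.05 = 4809985.58.
Remaining total for group D: 8046336.6 − 4809985.58 = 3236351.02.
Divide by its size: 3236351.02 / 214 = 15123.1356... → 15123.14.

15123.14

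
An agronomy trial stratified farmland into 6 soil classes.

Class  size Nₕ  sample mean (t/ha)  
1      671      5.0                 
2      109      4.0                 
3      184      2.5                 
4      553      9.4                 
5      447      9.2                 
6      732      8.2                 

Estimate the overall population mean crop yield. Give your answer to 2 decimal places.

x̄_st = (Σ Nₕx̄ₕ) / (Σ Nₕ) = (671·5.0 + 109·4.0 + 184·2.5 + 553·9.4 + 447·9.2 + 732·8.2) / 2696
= 19564 / 2696 = 7.2567... → 7.26.

7.26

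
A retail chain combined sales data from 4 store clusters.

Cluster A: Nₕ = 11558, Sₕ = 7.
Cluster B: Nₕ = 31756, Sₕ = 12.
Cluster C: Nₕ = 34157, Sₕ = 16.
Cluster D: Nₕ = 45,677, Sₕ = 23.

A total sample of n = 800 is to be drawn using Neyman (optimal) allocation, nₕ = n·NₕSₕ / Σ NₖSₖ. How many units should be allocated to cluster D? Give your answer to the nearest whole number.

408

Σ NₕSₕ = 11558·7 + 31756·12 + 34157·16 + 45677·23 = 2059061.
Share for D: 1050571/2059061 = 0.51022.
n_D = 800 × 0.51022 = 408.175... → 408.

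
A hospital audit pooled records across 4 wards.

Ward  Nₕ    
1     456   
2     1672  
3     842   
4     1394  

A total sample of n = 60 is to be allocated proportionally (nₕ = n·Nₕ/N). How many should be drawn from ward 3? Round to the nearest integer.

N = 456 + 1672 + 842 + 1394 = 4364.
n_3 = 60·842/4364 = 11.577... → 12.

12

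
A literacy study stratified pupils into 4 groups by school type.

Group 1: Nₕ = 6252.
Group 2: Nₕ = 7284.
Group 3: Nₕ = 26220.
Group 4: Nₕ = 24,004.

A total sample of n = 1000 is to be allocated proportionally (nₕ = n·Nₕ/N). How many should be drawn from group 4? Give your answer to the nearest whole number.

376

Share of group 4 = 24004/63760 = 0.37647.
Allocate 1000 × 0.37647 = 376.474... → 376.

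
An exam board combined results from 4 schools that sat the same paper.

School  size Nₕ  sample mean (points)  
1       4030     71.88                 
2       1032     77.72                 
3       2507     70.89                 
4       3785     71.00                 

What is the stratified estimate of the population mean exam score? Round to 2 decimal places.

N = 4030 + 1032 + 2507 + 3785 = 11354.
Weight each subgroup mean by Nₕ/N and sum.
Σ Nₕx̄ₕ = 4030·71.88 + 1032·77.72 + 2507·70.89 + 3785·71.00 = 289676.4 + 80207.04 + 177721.23 + 268735 = 816339.67.
Divide by N: 816339.67 / 11354 = 71.8989... → 71.90.

71.90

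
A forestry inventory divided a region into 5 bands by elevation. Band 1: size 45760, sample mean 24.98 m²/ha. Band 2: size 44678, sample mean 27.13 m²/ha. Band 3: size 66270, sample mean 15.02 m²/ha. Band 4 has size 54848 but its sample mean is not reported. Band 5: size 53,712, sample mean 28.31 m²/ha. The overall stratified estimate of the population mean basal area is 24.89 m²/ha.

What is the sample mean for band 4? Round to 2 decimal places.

N = 45760 + 44678 + 66270 + 54848 + 53712 = 265268.
Overall total = μ·N = 24.89·265268 = 6602520.52.
Subtract the known strata: 45760·24.98 + 44678·27.13 + 66270·15.02 + 53712·28.31 = 4871161.06.
Remaining total for band 4: 6602520.52 − 4871161.06 = 1731359.46.
Divide by its size: 1731359.46 / 54848 = 31.5665... → 31.57.

31.57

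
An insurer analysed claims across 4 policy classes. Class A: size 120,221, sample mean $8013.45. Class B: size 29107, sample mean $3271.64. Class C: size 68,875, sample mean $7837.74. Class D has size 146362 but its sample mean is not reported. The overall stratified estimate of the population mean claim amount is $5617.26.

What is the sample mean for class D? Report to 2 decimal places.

3070.60

Σ Nₕx̄ₕ = N·μ, so 146362·x̄_D = 364565·5617.26 − (120221·8013.45 + 29107·3271.64 + 68875·7837.74).
= 2047856391.9 − 1598436940.43 = 449419451.47.
x̄_D = 449419451.47 / 146362 = 3070.6020... → 3070.60.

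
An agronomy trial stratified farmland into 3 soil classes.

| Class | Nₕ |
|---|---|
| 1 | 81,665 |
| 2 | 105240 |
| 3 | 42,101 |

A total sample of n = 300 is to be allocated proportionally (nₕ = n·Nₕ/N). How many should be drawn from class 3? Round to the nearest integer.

55

Share of class 3 = 42101/229006 = 0.18384.
Allocate 300 × 0.18384 = 55.153... → 55.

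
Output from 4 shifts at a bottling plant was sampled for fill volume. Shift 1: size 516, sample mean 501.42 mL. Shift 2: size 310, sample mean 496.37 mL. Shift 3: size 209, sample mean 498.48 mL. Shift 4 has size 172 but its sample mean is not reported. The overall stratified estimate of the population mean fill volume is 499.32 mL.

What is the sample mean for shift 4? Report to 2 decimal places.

499.36

Σ Nₕx̄ₕ = N·μ, so 172·x̄_4 = 1207·499.32 − (516·501.42 + 310·496.37 + 209·498.48).
= 602679.24 − 516789.74 = 85889.5.
x̄_4 = 85889.5 / 172 = 499.3576... → 499.36.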